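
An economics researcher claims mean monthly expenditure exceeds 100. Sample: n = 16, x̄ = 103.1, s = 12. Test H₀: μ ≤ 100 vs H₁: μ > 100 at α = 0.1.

t = (103.1 - 100)/(12/√16) = 1.033, df = 15. Critical t = 1.341. Fail to reject H₀.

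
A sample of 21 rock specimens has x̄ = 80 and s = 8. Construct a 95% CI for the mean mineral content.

CI = x̄ ± t*(s/√n) = 80 ± 2.086(8/√21) = (76.36, 83.64)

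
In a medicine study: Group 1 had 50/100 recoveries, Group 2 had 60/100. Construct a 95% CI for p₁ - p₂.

p̂₁ = 0.5, p̂₂ = 0.6. Difference = -0.1. CI = (-0.237, 0.037)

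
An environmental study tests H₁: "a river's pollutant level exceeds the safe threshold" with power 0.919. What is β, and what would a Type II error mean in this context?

β = 1 - power = 1 - 0.919 = 0.081. A Type II error is failing to reject H₀ when H₀ is false (false negative) — here, failing to conclude that a river's pollutant level exceeds the safe threshold when in fact it is true. Consequence: allowing unsafe pollution to continue.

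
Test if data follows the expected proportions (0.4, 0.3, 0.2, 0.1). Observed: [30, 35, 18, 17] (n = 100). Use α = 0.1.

Expected: [40.0, 30.0, 20.0, 10.0]. χ² = 8.433. df = 3, critical = 6.251. Reject H₀.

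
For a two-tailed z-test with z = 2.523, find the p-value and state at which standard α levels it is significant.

p = 2·P(Z > |2.523|) = 2·(1 - Φ(2.523)) ≈ 0.0116. Significant at α = 0.1; Significant at α = 0.05.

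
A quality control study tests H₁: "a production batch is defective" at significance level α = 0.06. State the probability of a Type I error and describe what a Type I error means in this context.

P(Type I error) = α = 0.06. A Type I error is rejecting H₀ when H₀ is actually true (false positive) — here, concluding that a production batch is defective when in fact this is not the case. Consequence: scrapping a good batch — wasted material and cost for no reason.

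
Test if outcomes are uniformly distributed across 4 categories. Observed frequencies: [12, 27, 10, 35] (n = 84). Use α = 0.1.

Expected = 21 each. χ² = Σ(O-E)²/E = 20.667. df = 3, critical value = 6.251. Reject H₀.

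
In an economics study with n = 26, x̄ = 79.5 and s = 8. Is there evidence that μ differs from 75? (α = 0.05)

t = (x̄ - μ₀)/(s/√n) = (79.5 - 75)/(8/√26) = 2.868. df = 25, critical t = ±2.06. Reject H₀.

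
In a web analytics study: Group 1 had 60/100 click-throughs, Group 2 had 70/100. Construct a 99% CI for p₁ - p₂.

p̂₁ = 0.6, p̂₂ = 0.7. Difference = -0.1. CI = (-0.273, 0.073)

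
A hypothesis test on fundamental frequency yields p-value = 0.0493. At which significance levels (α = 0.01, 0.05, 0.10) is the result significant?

p = 0.0493. Significant at: α = 0.05, 0.1.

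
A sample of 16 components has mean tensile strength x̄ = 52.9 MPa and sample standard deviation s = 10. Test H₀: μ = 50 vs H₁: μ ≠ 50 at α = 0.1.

t = (x̄ - μ₀)/(s/√n) = (52.9 - 50)/(10/√16) = 1.16. df = 15, critical t = ±1.753. Fail to reject H₀.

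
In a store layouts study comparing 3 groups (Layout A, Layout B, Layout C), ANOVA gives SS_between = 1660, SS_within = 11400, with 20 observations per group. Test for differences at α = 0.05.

df_between = 2, df_within = 57. F = MS_between/MS_within = 830.0/200.0 = 4.15. F_crit ≈ 3.159. Reject H₀. At least one mean differs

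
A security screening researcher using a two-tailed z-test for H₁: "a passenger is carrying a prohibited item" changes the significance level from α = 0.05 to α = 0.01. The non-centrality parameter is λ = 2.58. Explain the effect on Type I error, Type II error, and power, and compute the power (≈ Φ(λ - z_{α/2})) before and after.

Decreasing α from 0.05 to 0.01:
• Type I error rate decreases (α is the Type I rate by definition).
• Critical value moves from z_{α/2} = 1.96 to 2.576, so power = Φ(λ - z_{α/2}) goes from Φ(2.58 - 1.96) = 0.732 to Φ(2.58 - 2.576) = 0.502.
• Type II error rate β = 1 - power therefore increases (0.268 → 0.498).
Appropriate when false positives are costly — here, detaining an innocent passenger — delay and inconvenience.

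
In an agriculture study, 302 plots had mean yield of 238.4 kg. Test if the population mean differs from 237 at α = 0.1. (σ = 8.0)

z = (x̄ - μ₀)/(σ/√n) = (238.4 - 237)/(8.0/√302) = 3.041. Critical value: ±1.645. Since |3.041| > 1.645, Reject H₀.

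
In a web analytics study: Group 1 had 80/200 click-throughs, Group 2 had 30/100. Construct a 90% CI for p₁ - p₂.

p̂₁ = 0.4, p̂₂ = 0.3. Difference = 0.1. CI = (0.006, 0.194)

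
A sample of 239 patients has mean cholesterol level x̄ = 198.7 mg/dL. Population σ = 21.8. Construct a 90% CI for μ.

CI = x̄ ± z*(σ/√n) = 198.7 ± 1.645(21.8/√239) = 198.7 ± 2.32 = (196.38, 201.02)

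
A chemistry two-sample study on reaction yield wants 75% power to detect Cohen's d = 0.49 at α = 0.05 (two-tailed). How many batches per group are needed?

z_{α/2} = 1.96, z_β = Φ⁻¹(0.75) = 0.674. For small effect (d = 0.49): n per group = 2(z_{α/2} + z_β)²/d² = 2(1.96 + 0.674)²/0.49² = 57.8 → 58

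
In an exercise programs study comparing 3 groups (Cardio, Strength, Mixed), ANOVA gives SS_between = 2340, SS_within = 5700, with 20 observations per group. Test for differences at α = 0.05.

df_between = 2, df_within = 57. F = MS_between/MS_within = 1170.0/100.0 = 11.7. F_crit ≈ 3.159. Reject H₀. At least one mean differs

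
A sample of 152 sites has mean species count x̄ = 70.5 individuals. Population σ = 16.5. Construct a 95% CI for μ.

CI = x̄ ± z*(σ/√n) = 70.5 ± 1.96(16.5/√152) = 70.5 ± 2.62 = (67.88, 73.12)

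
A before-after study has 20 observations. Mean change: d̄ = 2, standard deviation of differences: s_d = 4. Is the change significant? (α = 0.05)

t = d̄/(s_d/√n) = 2/(4/√20) = 2.236. df = 19, critical t = ±2.093. Reject H₀.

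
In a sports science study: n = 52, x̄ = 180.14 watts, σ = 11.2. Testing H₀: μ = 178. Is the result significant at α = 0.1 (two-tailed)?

z = (180.14 - 178)/(11.2/√52) = 1.378. Since |z| ≤ 1.645, not significant at α = 0.1.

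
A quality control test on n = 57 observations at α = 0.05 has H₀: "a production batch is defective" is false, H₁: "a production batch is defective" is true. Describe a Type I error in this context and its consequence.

Type I error: rejecting H₀ when it is true — concluding that a production batch is defective when in fact it is not. Consequence: scrapping a good batch — wasted material and cost for no reason.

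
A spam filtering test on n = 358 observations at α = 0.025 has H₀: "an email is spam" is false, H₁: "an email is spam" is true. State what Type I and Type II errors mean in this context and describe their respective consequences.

Type I (false positive): concluding that an email is spam when it is not — a legitimate email is sent to the spam folder and the user misses it. Type II (false negative): failing to conclude that an email is spam when it is — a spam email lands in the inbox. Which is costlier depends on domain priorities and is a judgement call rather than a statistical fact.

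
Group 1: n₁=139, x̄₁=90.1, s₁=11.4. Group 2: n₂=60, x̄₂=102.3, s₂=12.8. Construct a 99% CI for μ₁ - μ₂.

Difference = -12.2. SE = √(11.4²/139 + 12.8²/60) = 1.915. CI = (-17.13, -7.27)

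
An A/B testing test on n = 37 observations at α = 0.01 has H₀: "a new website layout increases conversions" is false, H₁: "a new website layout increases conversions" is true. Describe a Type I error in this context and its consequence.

Type I error: rejecting H₀ when it is true — concluding that a new website layout increases conversions when in fact it is not. Consequence: rolling out a layout that doesn't actually help — wasted engineering effort.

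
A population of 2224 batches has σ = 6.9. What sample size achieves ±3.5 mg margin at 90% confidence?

Without FPC: n₀ = (1.645×6.9/3.5)² = 10.517. With FPC: n = n₀N/(n₀+N-1) = 10.5 → n = 11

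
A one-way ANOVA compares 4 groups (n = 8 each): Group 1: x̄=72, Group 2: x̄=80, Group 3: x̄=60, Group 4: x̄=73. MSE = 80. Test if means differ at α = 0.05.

Grand mean = 71.25. SS_between = 1654.0, MS_between = 551.33. F = 6.892, F_crit ≈ 2.947. Reject H₀.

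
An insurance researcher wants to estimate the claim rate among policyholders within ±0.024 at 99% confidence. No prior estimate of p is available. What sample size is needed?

Conservative approach: use p = 0.5 (maximizes p(1-p) = 0.25). n = z²(0.25)/E² = 2.576²×0.25/0.024² = 2880.1 → n = 2881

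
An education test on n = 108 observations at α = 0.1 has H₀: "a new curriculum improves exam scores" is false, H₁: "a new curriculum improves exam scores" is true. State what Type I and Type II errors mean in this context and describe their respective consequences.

Type I (false positive): concluding that a new curriculum improves exam scores when it is not — adopting a curriculum that gives no real benefit — disruption for nothing. Type II (false negative): failing to conclude that a new curriculum improves exam scores when it is — keeping the old curriculum when the new one would have helped students. Which is costlier depends on domain priorities and is a judgement call rather than a statistical fact.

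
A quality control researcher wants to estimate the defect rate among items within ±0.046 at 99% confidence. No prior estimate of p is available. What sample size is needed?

Conservative approach: use p = 0.5 (maximizes p(1-p) = 0.25). n = z²(0.25)/E² = 2.576²×0.25/0.046² = 784.0 → n = 784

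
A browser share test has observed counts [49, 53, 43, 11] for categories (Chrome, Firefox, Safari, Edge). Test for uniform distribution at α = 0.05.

Expected = 39 each. χ² = Σ(O-E)²/E = 28.103. df = 3, critical value = 7.815. Reject H₀.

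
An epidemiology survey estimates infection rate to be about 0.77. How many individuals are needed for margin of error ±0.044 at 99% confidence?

n = z²p(1-p)/E² = 2.576²×0.77×0.23/0.044² = 607.02 → n = 608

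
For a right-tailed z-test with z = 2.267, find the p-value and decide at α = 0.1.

p = P(Z > 2.267) = 1 - Φ(2.267) ≈ 0.0117. Since p < 0.1, reject H₀ (significant) at α = 0.1.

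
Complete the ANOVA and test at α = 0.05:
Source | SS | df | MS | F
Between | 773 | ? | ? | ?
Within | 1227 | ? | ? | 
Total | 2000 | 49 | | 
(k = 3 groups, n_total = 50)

df_between = 2, df_within = 47. MS_between = 386.5, MS_within = 26.11. F = 14.805, F_crit ≈ 3.195. Reject H₀.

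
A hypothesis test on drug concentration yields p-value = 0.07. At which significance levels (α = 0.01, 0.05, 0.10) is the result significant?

p = 0.07. Significant at: α = 0.1.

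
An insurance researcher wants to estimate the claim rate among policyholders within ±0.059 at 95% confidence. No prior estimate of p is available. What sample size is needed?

Conservative approach: use p = 0.5 (maximizes p(1-p) = 0.25). n = z²(0.25)/E² = 1.96²×0.25/0.059² = 275.9 → n = 276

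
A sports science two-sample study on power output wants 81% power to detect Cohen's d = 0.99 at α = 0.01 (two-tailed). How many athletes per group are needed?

z_{α/2} = 2.576, z_β = Φ⁻¹(0.81) = 0.878. For large effect (d = 0.99): n per group = 2(z_{α/2} + z_β)²/d² = 2(2.576 + 0.878)²/0.99² = 24.3 → 25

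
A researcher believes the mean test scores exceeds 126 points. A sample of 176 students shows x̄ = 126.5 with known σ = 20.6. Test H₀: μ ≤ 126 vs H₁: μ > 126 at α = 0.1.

z = 0.322. Critical value: 1.28. Fail to reject H₀.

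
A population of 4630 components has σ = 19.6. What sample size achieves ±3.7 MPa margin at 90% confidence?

Without FPC: n₀ = (1.645×19.6/3.7)² = 75.935. With FPC: n = n₀N/(n₀+N-1) = 74.7 → n = 75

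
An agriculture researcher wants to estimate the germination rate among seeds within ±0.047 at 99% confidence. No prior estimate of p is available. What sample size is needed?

Conservative approach: use p = 0.5 (maximizes p(1-p) = 0.25). n = z²(0.25)/E² = 2.576²×0.25/0.047² = 751.0 → n = 751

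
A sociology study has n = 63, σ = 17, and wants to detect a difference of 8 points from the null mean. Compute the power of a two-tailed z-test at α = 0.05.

SE = σ/√n = 17/√63 = 2.142. Non-centrality λ = d/SE = 8/2.142 = 3.735. Power ≈ Φ(λ - z_{α/2}) = Φ(3.735 - 1.96) = Φ(1.775) = 0.962.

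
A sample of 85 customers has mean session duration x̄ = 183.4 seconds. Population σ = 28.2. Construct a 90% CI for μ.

CI = x̄ ± z*(σ/√n) = 183.4 ± 1.645(28.2/√85) = 183.4 ± 5.03 = (178.37, 188.43)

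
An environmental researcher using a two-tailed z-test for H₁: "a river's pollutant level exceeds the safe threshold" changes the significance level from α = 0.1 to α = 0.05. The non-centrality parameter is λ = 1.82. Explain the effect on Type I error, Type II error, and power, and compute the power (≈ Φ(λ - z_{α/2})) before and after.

Decreasing α from 0.1 to 0.05:
• Type I error rate decreases (α is the Type I rate by definition).
• Critical value moves from z_{α/2} = 1.645 to 1.96, so power = Φ(λ - z_{α/2}) goes from Φ(1.82 - 1.645) = 0.569 to Φ(1.82 - 1.96) = 0.444.
• Type II error rate β = 1 - power therefore increases (0.431 → 0.556).
Appropriate when false positives are costly — here, shutting down a compliant factory unnecessarily.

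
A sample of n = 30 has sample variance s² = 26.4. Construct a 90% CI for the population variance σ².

df = 29. χ²_{0.05} = 42.557, χ²_{0.95} = 17.708. CI for σ² = ((n-1)s²/χ²_{α/2}, (n-1)s²/χ²_{1-α/2}) = (29·26.4/42.557, 29·26.4/17.708) = (17.99, 43.23)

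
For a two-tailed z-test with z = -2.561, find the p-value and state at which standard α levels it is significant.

p = 2·P(Z > |-2.561|) = 2·(1 - Φ(2.561)) ≈ 0.0104. Significant at α = 0.1; Significant at α = 0.05.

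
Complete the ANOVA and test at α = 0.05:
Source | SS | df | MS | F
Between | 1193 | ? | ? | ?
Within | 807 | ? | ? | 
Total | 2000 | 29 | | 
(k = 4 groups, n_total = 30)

df_between = 3, df_within = 26. MS_between = 397.67, MS_within = 31.04. F = 12.812, F_crit ≈ 2.975. Reject H₀.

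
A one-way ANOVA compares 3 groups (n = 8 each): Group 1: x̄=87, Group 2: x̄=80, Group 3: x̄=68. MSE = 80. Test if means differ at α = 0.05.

Grand mean = 78.33. SS_between = 1477.33, MS_between = 738.67. F = 9.233, F_crit ≈ 3.467. Reject H₀.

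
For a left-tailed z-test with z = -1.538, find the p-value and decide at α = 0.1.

p = P(Z < -1.538) = Φ(-1.538) ≈ 0.062. Since p < 0.1, reject H₀ (significant) at α = 0.1.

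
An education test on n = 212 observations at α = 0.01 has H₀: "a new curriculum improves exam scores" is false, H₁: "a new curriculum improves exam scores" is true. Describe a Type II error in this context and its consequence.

Type II error: failing to reject H₀ when it is false — concluding that a new curriculum improves exam scores is not supported when in fact it is. Consequence: keeping the old curriculum when the new one would have helped students.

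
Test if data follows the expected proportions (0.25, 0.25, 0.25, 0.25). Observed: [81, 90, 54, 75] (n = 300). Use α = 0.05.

Expected: [75.0, 75.0, 75.0, 75.0]. χ² = 9.36. df = 3, critical = 7.815. Reject H₀.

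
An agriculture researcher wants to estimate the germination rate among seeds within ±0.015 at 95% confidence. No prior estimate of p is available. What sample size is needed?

Conservative approach: use p = 0.5 (maximizes p(1-p) = 0.25). n = z²(0.25)/E² = 1.96²×0.25/0.015² = 4268.4 → n = 4269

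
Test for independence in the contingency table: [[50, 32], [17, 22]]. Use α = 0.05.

χ² = 3.233. df = 1, critical = 3.841. Fail to reject H₀. No evidence of dependence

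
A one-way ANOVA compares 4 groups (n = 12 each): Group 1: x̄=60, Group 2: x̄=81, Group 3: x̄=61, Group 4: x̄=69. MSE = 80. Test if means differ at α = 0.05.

Grand mean = 67.75. SS_between = 3393.0, MS_between = 1131.0. F = 14.137, F_crit ≈ 2.816. Reject H₀.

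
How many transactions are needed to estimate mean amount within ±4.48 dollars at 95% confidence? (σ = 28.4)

n = (z*σ/E)² = (1.96×28.4/4.48)² = 154.4 → n = 155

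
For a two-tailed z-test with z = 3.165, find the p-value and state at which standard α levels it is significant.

p = 2·P(Z > |3.165|) = 2·(1 - Φ(3.165)) ≈ 0.0016. Significant at α = 0.1; Significant at α = 0.05; Significant at α = 0.01.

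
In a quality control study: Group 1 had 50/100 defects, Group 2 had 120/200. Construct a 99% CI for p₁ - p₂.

p̂₁ = 0.5, p̂₂ = 0.6. Difference = -0.1. CI = (-0.257, 0.057)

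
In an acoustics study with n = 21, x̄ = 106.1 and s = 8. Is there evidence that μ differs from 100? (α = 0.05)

t = (x̄ - μ₀)/(s/√n) = (106.1 - 100)/(8/√21) = 3.494. df = 20, critical t = ±2.086. Reject H₀.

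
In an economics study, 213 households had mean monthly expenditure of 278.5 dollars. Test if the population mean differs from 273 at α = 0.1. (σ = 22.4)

z = (x̄ - μ₀)/(σ/√n) = (278.5 - 273)/(22.4/√213) = 3.583. Critical value: ±1.645. Since |3.583| > 1.645, Reject H₀.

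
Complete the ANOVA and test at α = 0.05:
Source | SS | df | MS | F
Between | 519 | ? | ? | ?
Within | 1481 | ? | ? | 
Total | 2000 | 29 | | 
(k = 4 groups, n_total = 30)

df_between = 3, df_within = 26. MS_between = 173.0, MS_within = 56.96. F = 3.037, F_crit ≈ 2.975. Reject H₀.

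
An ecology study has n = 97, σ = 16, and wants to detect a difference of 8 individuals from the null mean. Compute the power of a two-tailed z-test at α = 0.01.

SE = σ/√n = 16/√97 = 1.625. Non-centrality λ = d/SE = 8/1.625 = 4.924. Power ≈ Φ(λ - z_{α/2}) = Φ(4.924 - 2.576) = Φ(2.348) = 0.991.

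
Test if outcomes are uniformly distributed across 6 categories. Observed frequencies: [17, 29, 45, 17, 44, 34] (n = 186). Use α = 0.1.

Expected = 31 each. χ² = Σ(O-E)²/E = 24.839. df = 5, critical value = 9.236. Reject H₀.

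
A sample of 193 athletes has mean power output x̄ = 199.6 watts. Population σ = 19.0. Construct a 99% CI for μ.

CI = x̄ ± z*(σ/√n) = 199.6 ± 2.576(19.0/√193) = 199.6 ± 3.52 = (196.08, 203.12)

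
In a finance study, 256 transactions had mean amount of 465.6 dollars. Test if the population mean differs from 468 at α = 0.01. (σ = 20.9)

z = (x̄ - μ₀)/(σ/√n) = (465.6 - 468)/(20.9/√256) = -1.837. Critical value: ±2.576. Since |-1.837| ≤ 2.576, Fail to reject H₀.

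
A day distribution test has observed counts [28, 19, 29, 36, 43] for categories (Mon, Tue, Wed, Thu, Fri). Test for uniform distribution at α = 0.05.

Expected = 31 each. χ² = Σ(O-E)²/E = 10.516. df = 4, critical value = 9.488. Reject H₀.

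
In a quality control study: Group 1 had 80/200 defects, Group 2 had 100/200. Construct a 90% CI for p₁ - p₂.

p̂₁ = 0.4, p̂₂ = 0.5. Difference = -0.1. CI = (-0.181, -0.019)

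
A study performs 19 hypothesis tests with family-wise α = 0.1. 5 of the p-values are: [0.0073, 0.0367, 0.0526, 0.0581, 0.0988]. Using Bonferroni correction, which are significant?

Bonferroni α = 0.1/19 = 0.00526. None of the given p-values are significant.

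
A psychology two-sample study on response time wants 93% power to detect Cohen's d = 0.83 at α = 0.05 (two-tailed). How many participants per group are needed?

z_{α/2} = 1.96, z_β = Φ⁻¹(0.93) = 1.476. For large effect (d = 0.83): n per group = 2(z_{α/2} + z_β)²/d² = 2(1.96 + 1.476)²/0.83² = 34.3 → 35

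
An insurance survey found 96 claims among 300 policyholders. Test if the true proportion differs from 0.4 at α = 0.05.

p̂ = 0.32, p₀ = 0.4. z = (p̂ - p₀)/√(p₀(1-p₀)/n) = -2.828. Critical: ±1.96. Reject H₀.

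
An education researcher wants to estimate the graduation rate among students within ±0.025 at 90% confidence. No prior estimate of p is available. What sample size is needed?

Conservative approach: use p = 0.5 (maximizes p(1-p) = 0.25). n = z²(0.25)/E² = 1.645²×0.25/0.025² = 1082.4 → n = 1083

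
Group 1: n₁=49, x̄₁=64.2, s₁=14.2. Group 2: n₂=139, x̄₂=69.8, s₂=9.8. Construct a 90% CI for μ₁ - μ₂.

Difference = -5.6. SE = √(14.2²/49 + 9.8²/139) = 2.192. CI = (-9.21, -1.99)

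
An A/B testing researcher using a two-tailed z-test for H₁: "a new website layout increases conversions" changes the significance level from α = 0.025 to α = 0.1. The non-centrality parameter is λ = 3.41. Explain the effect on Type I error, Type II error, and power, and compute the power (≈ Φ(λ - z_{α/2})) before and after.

Increasing α from 0.025 to 0.1:
• Type I error rate increases (α is the Type I rate by definition).
• Critical value moves from z_{α/2} = 2.241 to 1.645, so power = Φ(λ - z_{α/2}) goes from Φ(3.41 - 2.241) = 0.879 to Φ(3.41 - 1.645) = 0.961.
• Type II error rate β = 1 - power therefore decreases (0.121 → 0.039).
Appropriate when false negatives are costly — here, discarding a layout that would have improved conversions — lost revenue.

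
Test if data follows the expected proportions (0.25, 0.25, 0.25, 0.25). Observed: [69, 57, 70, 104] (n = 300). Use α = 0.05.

Expected: [75.0, 75.0, 75.0, 75.0]. χ² = 16.347. df = 3, critical = 7.815. Reject H₀.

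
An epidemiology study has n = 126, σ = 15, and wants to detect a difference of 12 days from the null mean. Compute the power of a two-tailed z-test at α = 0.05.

SE = σ/√n = 15/√126 = 1.336. Non-centrality λ = d/SE = 12/1.336 = 8.98. Power ≈ Φ(λ - z_{α/2}) = Φ(8.98 - 1.96) = Φ(7.02) = 1.0.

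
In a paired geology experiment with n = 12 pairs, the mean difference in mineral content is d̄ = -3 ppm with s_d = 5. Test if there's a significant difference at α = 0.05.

t = d̄/(s_d/√n) = -3/(5/√12) = -2.078. df = 11, critical t = ±2.201. Fail to reject H₀.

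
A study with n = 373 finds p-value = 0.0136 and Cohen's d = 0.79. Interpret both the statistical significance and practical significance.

Statistically significant (p = 0.0136 < 0.05). Cohen's d = 0.79 indicates a medium effect size. Both statistical and practical significance should be considered.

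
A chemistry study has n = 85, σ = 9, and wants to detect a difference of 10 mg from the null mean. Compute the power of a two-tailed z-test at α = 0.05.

SE = σ/√n = 9/√85 = 0.976. Non-centrality λ = d/SE = 10/0.976 = 10.244. Power ≈ Φ(λ - z_{α/2}) = Φ(10.244 - 1.96) = Φ(8.284) = 1.0.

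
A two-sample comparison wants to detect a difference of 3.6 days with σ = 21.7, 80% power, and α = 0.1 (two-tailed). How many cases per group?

n per group = 2(z_α/2 + z_β)²σ²/d² = 2×(1.645 + 0.84)²×21.7²/3.6² = 448.7 → n = 449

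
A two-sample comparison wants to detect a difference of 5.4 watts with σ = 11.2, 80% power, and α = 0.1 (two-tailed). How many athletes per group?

n per group = 2(z_α/2 + z_β)²σ²/d² = 2×(1.645 + 0.84)²×11.2²/5.4² = 53.1 → n = 54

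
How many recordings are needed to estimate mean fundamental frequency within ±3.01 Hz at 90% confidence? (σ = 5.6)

n = (z*σ/E)² = (1.645×5.6/3.01)² = 9.4 → n = 10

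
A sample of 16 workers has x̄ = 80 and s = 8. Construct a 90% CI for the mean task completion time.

CI = x̄ ± t*(s/√n) = 80 ± 1.753(8/√16) = (76.49, 83.51)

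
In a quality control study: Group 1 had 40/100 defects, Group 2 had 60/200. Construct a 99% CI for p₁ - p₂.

p̂₁ = 0.4, p̂₂ = 0.3. Difference = 0.1. CI = (-0.051, 0.251)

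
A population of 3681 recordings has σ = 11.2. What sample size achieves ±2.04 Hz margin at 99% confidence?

Without FPC: n₀ = (2.576×11.2/2.04)² = 200.017. With FPC: n = n₀N/(n₀+N-1) = 189.8 → n = 190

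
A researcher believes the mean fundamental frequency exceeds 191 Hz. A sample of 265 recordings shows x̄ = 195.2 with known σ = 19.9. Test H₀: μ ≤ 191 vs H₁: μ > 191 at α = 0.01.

z = 3.436. Critical value: 2.33. Reject H₀.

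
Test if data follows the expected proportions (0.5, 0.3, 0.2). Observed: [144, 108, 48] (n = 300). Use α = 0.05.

Expected: [150.0, 90.0, 60.0]. χ² = 6.24. df = 2, critical = 5.991. Reject H₀.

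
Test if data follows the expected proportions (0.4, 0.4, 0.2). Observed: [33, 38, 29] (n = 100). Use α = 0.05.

Expected: [40.0, 40.0, 20.0]. χ² = 5.375. df = 2, critical = 5.991. Fail to reject H₀.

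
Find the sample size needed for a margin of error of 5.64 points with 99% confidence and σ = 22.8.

n = (z*σ/E)² = (2.576×22.8/5.64)² = 108.4 → n = 109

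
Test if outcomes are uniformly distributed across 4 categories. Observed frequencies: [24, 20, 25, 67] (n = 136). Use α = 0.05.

Expected = 34 each. χ² = Σ(O-E)²/E = 43.118. df = 3, critical value = 7.815. Reject H₀.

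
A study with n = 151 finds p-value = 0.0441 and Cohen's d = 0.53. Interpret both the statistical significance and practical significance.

Statistically significant (p = 0.0441 < 0.05). Cohen's d = 0.53 indicates a medium effect size. Both statistical and practical significance should be considered.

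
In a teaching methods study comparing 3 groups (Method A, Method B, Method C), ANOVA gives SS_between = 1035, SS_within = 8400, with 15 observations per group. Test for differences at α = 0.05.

df_between = 2, df_within = 42. F = MS_between/MS_within = 517.5/200.0 = 2.587. F_crit ≈ 3.22. Fail to reject H₀.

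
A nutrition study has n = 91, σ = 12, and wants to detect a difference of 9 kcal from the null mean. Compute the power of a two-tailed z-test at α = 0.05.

SE = σ/√n = 12/√91 = 1.258. Non-centrality λ = d/SE = 9/1.258 = 7.155. Power ≈ Φ(λ - z_{α/2}) = Φ(7.155 - 1.96) = Φ(5.195) = 1.0.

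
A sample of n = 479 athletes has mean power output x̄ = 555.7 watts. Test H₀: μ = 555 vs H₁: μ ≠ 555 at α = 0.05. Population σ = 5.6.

z = (x̄ - μ₀)/(σ/√n) = (555.7 - 555)/(5.6/√479) = 2.736. Critical value: ±1.96. Since |2.736| > 1.96, Reject H₀.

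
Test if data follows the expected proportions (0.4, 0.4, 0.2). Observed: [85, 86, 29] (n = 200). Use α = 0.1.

Expected: [80.0, 80.0, 40.0]. χ² = 3.788. df = 2, critical = 4.605. Fail to reject H₀.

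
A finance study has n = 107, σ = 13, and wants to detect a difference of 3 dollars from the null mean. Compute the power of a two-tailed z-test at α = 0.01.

SE = σ/√n = 13/√107 = 1.257. Non-centrality λ = d/SE = 3/1.257 = 2.387. Power ≈ Φ(λ - z_{α/2}) = Φ(2.387 - 2.576) = Φ(-0.189) = 0.425.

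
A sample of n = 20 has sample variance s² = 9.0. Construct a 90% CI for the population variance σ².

df = 19. χ²_{0.05} = 30.144, χ²_{0.95} = 10.117. CI for σ² = ((n-1)s²/χ²_{α/2}, (n-1)s²/χ²_{1-α/2}) = (19·9.0/30.144, 19·9.0/10.117) = (5.67, 16.9)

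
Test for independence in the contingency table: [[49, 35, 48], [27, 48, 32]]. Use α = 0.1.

χ² = 9.089. df = 2, critical = 4.605. Reject H₀. Variables are dependent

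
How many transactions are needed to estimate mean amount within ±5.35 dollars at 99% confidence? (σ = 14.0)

n = (z*σ/E)² = (2.576×14.0/5.35)² = 45.4 → n = 46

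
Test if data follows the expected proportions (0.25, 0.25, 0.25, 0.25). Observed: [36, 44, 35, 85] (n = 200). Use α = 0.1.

Expected: [50.0, 50.0, 50.0, 50.0]. χ² = 33.64. df = 3, critical = 6.251. Reject H₀.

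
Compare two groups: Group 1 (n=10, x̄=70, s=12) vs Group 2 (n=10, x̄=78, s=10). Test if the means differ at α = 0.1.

Pooled sp = 11.05. t = -1.62, df = 18. Critical t = ±1.734. Fail to reject H₀.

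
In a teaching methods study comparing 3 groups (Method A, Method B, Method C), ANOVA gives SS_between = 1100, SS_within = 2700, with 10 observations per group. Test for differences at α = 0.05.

df_between = 2, df_within = 27. F = MS_between/MS_within = 550.0/100.0 = 5.5. F_crit ≈ 3.354. Reject H₀. At least one mean differs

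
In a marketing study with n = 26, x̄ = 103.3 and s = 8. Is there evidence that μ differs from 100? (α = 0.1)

t = (x̄ - μ₀)/(s/√n) = (103.3 - 100)/(8/√26) = 2.103. df = 25, critical t = ±1.708. Reject H₀.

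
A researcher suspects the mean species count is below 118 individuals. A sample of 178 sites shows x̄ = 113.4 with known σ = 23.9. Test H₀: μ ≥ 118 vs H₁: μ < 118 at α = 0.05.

z = -2.568. Critical value: -1.645. Reject H₀.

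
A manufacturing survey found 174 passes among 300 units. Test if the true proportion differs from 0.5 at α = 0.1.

p̂ = 0.58, p₀ = 0.5. z = (p̂ - p₀)/√(p₀(1-p₀)/n) = 2.771. Critical: ±1.645. Reject H₀.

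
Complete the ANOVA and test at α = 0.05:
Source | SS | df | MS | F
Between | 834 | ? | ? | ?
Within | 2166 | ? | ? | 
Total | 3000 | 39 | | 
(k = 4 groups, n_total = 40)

df_between = 3, df_within = 36. MS_between = 278.0, MS_within = 60.17. F = 4.62, F_crit ≈ 2.866. Reject H₀.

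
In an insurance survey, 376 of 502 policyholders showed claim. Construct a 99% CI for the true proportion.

p̂ = 0.749. CI = p̂ ± z*√(p̂(1-p̂)/n) = (0.699, 0.799)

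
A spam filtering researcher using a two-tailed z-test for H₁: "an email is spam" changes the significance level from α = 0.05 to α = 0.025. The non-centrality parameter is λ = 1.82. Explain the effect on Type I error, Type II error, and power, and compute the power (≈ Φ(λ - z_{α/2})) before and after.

Decreasing α from 0.05 to 0.025:
• Type I error rate decreases (α is the Type I rate by definition).
• Critical value moves from z_{α/2} = 1.96 to 2.241, so power = Φ(λ - z_{α/2}) goes from Φ(1.82 - 1.96) = 0.444 to Φ(1.82 - 2.241) = 0.337.
• Type II error rate β = 1 - power therefore increases (0.556 → 0.663).
Appropriate when false positives are costly — here, a legitimate email is sent to the spam folder and the user misses it.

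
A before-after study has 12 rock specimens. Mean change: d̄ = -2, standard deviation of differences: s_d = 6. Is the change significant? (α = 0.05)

t = d̄/(s_d/√n) = -2/(6/√12) = -1.155. df = 11, critical t = ±2.201. Fail to reject H₀.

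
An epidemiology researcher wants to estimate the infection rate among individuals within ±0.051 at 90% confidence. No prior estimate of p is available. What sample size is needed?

Conservative approach: use p = 0.5 (maximizes p(1-p) = 0.25). n = z²(0.25)/E² = 1.645²×0.25/0.051² = 260.1 → n = 261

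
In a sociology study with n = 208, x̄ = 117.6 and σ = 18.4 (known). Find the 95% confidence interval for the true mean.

CI = x̄ ± z*(σ/√n) = 117.6 ± 1.96(18.4/√208) = 117.6 ± 2.5 = (115.1, 120.1)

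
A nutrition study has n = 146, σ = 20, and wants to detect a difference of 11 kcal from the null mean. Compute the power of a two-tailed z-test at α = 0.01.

SE = σ/√n = 20/√146 = 1.655. Non-centrality λ = d/SE = 11/1.655 = 6.646. Power ≈ Φ(λ - z_{α/2}) = Φ(6.646 - 2.576) = Φ(4.07) = 1.0.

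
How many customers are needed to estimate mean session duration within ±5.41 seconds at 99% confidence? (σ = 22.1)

n = (z*σ/E)² = (2.576×22.1/5.41)² = 110.7 → n = 111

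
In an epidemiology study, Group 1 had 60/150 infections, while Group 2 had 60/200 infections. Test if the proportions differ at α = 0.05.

p̂₁ = 0.4, p̂₂ = 0.3, pooled p̂ = 0.343. z = 1.95. Critical: ±1.96. Fail to reject H₀.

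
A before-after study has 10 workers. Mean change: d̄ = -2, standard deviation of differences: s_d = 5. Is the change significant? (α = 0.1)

t = d̄/(s_d/√n) = -2/(5/√10) = -1.265. df = 9, critical t = ±1.833. Fail to reject H₀.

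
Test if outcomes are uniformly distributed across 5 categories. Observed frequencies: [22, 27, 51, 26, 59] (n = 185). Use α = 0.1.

Expected = 37 each. χ² = Σ(O-E)²/E = 30.432. df = 4, critical value = 7.779. Reject H₀.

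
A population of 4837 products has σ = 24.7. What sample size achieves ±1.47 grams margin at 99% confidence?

Without FPC: n₀ = (2.576×24.7/1.47)² = 1873.488. With FPC: n = n₀N/(n₀+N-1) = 1350.6 → n = 1351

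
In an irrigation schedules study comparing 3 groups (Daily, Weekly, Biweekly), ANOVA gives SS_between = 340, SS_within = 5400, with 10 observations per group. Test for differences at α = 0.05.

df_between = 2, df_within = 27. F = MS_between/MS_within = 170.0/200.0 = 0.85. F_crit ≈ 3.354. Fail to reject H₀.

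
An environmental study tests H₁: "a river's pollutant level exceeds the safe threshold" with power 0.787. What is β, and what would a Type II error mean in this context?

β = 1 - power = 1 - 0.787 = 0.213. A Type II error is failing to reject H₀ when H₀ is false (false negative) — here, failing to conclude that a river's pollutant level exceeds the safe threshold when in fact it is true. Consequence: allowing unsafe pollution to continue.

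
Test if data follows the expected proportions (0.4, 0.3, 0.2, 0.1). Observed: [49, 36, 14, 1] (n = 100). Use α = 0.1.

Expected: [40.0, 30.0, 20.0, 10.0]. χ² = 13.125. df = 3, critical = 6.251. Reject H₀.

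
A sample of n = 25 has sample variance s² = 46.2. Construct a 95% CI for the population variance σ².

df = 24. χ²_{0.025} = 39.364, χ²_{0.975} = 12.401. CI for σ² = ((n-1)s²/χ²_{α/2}, (n-1)s²/χ²_{1-α/2}) = (24·46.2/39.364, 24·46.2/12.401) = (28.17, 89.41)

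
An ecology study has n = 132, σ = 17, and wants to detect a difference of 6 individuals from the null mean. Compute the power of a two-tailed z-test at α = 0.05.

SE = σ/√n = 17/√132 = 1.48. Non-centrality λ = d/SE = 6/1.48 = 4.055. Power ≈ Φ(λ - z_{α/2}) = Φ(4.055 - 1.96) = Φ(2.095) = 0.982.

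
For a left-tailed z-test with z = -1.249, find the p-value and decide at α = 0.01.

p = P(Z < -1.249) = Φ(-1.249) ≈ 0.1058. Since p ≥ 0.01, fail to reject H₀ (not significant) at α = 0.01.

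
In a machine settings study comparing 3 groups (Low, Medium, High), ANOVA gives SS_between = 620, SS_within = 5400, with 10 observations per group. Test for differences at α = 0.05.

df_between = 2, df_within = 27. F = MS_between/MS_within = 310.0/200.0 = 1.55. F_crit ≈ 3.354. Fail to reject H₀.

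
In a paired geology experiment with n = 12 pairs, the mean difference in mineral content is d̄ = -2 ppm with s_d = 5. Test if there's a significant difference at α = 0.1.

t = d̄/(s_d/√n) = -2/(5/√12) = -1.386. df = 11, critical t = ±1.796. Fail to reject H₀.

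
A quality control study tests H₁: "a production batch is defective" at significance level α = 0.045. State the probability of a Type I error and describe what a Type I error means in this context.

P(Type I error) = α = 0.045. A Type I error is rejecting H₀ when H₀ is actually true (false positive) — here, concluding that a production batch is defective when in fact this is not the case. Consequence: scrapping a good batch — wasted material and cost for no reason.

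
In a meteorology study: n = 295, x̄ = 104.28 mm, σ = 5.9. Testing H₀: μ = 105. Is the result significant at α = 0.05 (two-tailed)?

z = (104.28 - 105)/(5.9/√295) = -2.096. Since |z| > 1.96, significant at α = 0.05.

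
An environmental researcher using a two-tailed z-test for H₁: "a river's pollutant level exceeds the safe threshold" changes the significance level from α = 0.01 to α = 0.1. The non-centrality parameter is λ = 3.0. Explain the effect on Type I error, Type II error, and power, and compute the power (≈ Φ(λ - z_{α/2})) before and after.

Increasing α from 0.01 to 0.1:
• Type I error rate increases (α is the Type I rate by definition).
• Critical value moves from z_{α/2} = 2.576 to 1.645, so power = Φ(λ - z_{α/2}) goes from Φ(3.0 - 2.576) = 0.664 to Φ(3.0 - 1.645) = 0.912.
• Type II error rate β = 1 - power therefore decreases (0.336 → 0.088).
Appropriate when false negatives are costly — here, allowing unsafe pollution to continue.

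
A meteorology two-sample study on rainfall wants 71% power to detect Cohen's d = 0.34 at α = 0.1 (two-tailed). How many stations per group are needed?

z_{α/2} = 1.645, z_β = Φ⁻¹(0.71) = 0.553. For small effect (d = 0.34): n per group = 2(z_{α/2} + z_β)²/d² = 2(1.645 + 0.553)²/0.34² = 83.6 → 84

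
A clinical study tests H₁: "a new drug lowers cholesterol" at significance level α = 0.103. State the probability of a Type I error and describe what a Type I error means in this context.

P(Type I error) = α = 0.103. A Type I error is rejecting H₀ when H₀ is actually true (false positive) — here, concluding that a new drug lowers cholesterol when in fact this is not the case. Consequence: approving an ineffective drug — patients take a useless medication and may skip effective alternatives.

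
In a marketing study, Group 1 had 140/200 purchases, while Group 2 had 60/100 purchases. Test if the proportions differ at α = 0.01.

p̂₁ = 0.7, p̂₂ = 0.6, pooled p̂ = 0.667. z = 1.732. Critical: ±2.576. Fail to reject H₀.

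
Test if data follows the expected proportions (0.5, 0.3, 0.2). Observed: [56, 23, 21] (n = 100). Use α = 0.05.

Expected: [50.0, 30.0, 20.0]. χ² = 2.403. df = 2, critical = 5.991. Fail to reject H₀.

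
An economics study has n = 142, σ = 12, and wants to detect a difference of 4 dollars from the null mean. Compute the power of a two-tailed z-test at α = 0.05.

SE = σ/√n = 12/√142 = 1.007. Non-centrality λ = d/SE = 4/1.007 = 3.972. Power ≈ Φ(λ - z_{α/2}) = Φ(3.972 - 1.96) = Φ(2.012) = 0.978.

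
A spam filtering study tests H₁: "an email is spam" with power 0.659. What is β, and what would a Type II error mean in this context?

β = 1 - power = 1 - 0.659 = 0.341. A Type II error is failing to reject H₀ when H₀ is false (false negative) — here, failing to conclude that an email is spam when in fact it is true. Consequence: a spam email lands in the inbox.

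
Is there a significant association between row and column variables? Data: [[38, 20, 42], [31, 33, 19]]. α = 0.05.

χ² = 11.087. df = 2, critical = 5.991. Reject H₀. Variables are dependent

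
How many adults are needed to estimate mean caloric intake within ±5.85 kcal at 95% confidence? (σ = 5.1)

n = (z*σ/E)² = (1.96×5.1/5.85)² = 2.9 → n = 3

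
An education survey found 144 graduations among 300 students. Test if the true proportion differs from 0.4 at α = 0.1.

p̂ = 0.48, p₀ = 0.4. z = (p̂ - p₀)/√(p₀(1-p₀)/n) = 2.828. Critical: ±1.645. Reject H₀.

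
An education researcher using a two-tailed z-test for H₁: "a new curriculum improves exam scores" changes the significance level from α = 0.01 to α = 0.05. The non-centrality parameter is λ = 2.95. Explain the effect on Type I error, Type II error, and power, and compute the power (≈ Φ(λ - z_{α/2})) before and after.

Increasing α from 0.01 to 0.05:
• Type I error rate increases (α is the Type I rate by definition).
• Critical value moves from z_{α/2} = 2.576 to 1.96, so power = Φ(λ - z_{α/2}) goes from Φ(2.95 - 2.576) = 0.646 to Φ(2.95 - 1.96) = 0.839.
• Type II error rate β = 1 - power therefore decreases (0.354 → 0.161).
Appropriate when false negatives are costly — here, keeping the old curriculum when the new one would have helped students.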